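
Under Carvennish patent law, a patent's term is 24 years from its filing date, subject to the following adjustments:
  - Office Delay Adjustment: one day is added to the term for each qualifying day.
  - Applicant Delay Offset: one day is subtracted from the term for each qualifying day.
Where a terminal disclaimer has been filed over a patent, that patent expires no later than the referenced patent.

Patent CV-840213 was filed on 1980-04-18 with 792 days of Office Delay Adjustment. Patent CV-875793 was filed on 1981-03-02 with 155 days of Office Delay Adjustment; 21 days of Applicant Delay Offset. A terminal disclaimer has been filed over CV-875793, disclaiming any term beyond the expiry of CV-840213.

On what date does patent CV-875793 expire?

July 14, 2005

Natural term of CV-875793:
  Base: filing + 24 years → 2 March 2005.
  Office Delay Adjustment: +155 days → 4 August 2005.
  Applicant Delay Offset: −21 days → 14 July 2005.
Expiry of referenced patent CV-840213:
  Base: filing + 24 years → 18 April 2004.
  Office Delay Adjustment: +792 days → 19 June 2006.
Terminal disclaimer: CV-875793 expires on the earlier of 14 July 2005 and 19 June 2006.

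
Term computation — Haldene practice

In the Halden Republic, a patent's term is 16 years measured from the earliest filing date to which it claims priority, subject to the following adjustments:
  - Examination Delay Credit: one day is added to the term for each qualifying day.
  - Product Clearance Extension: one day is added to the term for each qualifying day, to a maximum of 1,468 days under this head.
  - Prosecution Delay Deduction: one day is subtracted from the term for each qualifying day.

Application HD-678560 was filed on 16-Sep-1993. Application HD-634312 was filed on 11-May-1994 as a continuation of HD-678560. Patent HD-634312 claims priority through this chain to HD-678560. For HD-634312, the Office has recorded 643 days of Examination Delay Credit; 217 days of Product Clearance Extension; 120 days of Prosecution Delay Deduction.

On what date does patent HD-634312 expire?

September 26, 2011

Earliest priority filing: 16 September 1993.
Base term: 16 September 1993 + 16 years → 16 September 2009.
Examination Delay Credit: +643 days → 21 June 2011.
Product Clearance Extension: 217 days (within the 1468-day cap) → +217 days → 24 January 2012.
Prosecution Delay Deduction: −120 days → 26 September 2011.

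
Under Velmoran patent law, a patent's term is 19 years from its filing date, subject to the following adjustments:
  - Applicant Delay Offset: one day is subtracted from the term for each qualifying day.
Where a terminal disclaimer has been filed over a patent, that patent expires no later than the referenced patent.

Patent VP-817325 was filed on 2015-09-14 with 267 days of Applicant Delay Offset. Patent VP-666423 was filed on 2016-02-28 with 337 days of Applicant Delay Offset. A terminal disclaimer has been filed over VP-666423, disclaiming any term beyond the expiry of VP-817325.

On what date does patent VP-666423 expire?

2033-12-21

Natural term of VP-666423:
  Base: filing + 19 years → 28 February 2035.
  Applicant Delay Offset: −337 days → 28 March 2034.
Expiry of referenced patent VP-817325:
  Base: filing + 19 years → 14 September 2034.
  Applicant Delay Offset: −267 days → 21 December 2033.
Terminal disclaimer: VP-666423 expires on the earlier of 28 March 2034 and 21 December 2033.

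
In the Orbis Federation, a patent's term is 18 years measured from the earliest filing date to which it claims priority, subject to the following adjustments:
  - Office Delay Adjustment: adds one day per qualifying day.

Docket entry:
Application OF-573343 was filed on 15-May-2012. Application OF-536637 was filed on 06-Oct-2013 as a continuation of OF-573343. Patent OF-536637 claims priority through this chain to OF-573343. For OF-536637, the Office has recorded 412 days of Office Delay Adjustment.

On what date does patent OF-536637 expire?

Earliest priority filing: 15 May 2012.
Base term: 15 May 2012 + 18 years → 15 May 2030.
Office Delay Adjustment: +412 days → 1 July 2031.

2031-07-01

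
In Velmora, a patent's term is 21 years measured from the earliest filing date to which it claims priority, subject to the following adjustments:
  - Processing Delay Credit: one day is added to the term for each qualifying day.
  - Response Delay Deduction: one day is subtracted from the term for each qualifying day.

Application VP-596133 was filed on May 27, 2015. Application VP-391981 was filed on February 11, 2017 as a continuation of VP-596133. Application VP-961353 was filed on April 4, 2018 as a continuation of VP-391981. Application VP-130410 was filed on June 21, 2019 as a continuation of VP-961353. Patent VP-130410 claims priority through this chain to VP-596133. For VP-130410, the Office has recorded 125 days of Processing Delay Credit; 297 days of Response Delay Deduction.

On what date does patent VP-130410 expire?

2035-12-07

Earliest priority filing: 27 May 2015.
Base term: 27 May 2015 + 21 years → 27 May 2036.
Processing Delay Credit: +125 days → 29 September 2036.
Response Delay Deduction: −297 days → 7 December 2035.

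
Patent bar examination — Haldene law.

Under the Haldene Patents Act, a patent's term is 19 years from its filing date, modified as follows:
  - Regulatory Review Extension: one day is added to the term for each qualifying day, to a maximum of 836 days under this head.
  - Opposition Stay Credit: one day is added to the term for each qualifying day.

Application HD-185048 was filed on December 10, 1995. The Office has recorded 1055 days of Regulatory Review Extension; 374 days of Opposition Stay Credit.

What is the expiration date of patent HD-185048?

April 3, 2018

Base term: filing date + 19 years → 10 December 2014.
Regulatory Review Extension: 1055 days claimed exceeds the 836-day cap, so +836 days → 25 March 2017.
Opposition Stay Credit: +374 days → 3 April 2018.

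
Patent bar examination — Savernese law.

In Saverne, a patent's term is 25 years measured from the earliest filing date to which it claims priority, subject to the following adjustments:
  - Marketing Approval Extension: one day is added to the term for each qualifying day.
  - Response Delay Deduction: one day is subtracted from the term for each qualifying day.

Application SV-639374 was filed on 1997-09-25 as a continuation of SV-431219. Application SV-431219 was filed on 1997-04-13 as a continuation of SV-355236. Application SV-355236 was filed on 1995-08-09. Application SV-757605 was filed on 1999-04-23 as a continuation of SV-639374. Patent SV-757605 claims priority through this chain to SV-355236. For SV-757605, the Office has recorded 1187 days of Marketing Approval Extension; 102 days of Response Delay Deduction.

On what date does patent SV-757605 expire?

2023-07-30

Earliest priority filing: 9 August 1995.
Base term: 9 August 1995 + 25 years → 9 August 2020.
Marketing Approval Extension: +1187 days → 9 November 2023.
Response Delay Deduction: −102 days → 30 July 2023.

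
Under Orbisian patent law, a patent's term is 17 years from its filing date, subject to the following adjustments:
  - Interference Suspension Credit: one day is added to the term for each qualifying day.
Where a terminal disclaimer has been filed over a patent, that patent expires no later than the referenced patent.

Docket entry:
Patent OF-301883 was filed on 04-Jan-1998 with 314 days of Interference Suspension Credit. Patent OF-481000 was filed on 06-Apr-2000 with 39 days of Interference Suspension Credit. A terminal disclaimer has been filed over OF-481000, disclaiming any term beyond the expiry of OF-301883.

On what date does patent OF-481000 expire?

2015-11-14

Natural term of OF-481000:
  Base: filing + 17 years → 6 April 2017.
  Interference Suspension Credit: +39 days → 15 May 2017.
Expiry of referenced patent OF-301883:
  Base: filing + 17 years → 4 January 2015.
  Interference Suspension Credit: +314 days → 14 November 2015.
Terminal disclaimer: OF-481000 expires on the earlier of 15 May 2017 and 14 November 2015.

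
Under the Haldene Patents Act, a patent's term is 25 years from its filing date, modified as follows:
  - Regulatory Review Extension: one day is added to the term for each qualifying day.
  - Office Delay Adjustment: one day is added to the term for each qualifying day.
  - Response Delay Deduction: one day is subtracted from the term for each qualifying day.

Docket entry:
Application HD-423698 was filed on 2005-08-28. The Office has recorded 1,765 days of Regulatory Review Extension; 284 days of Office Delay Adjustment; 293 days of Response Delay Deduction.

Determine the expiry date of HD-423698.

June 19, 2035

Base term: filing date + 25 years → 28 August 2030.
Regulatory Review Extension: +1765 days → 28 June 2035.
Office Delay Adjustment: +284 days → 7 April 2036.
Response Delay Deduction: −293 days → 19 June 2035.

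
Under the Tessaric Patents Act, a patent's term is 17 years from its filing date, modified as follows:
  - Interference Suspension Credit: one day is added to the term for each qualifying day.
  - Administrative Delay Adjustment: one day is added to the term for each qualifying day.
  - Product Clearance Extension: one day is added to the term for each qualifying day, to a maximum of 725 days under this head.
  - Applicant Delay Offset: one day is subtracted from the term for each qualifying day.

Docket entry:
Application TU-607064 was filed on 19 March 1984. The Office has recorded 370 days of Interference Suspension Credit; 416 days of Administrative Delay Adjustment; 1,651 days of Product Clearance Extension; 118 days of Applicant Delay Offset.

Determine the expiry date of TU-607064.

January 10, 2005

Base term: filing date + 17 years → 19 March 2001.
Interference Suspension Credit: +370 days → 24 March 2002.
Administrative Delay Adjustment: +416 days → 14 May 2003.
Product Clearance Extension: 1651 days claimed exceeds the 725-day cap, so +725 days → 8 May 2005.
Applicant Delay Offset: −118 days → 10 January 2005.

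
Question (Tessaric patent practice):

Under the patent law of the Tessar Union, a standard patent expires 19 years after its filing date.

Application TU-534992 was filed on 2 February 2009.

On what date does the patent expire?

2028-02-02

Filing date + 19 years → 2 February 2028.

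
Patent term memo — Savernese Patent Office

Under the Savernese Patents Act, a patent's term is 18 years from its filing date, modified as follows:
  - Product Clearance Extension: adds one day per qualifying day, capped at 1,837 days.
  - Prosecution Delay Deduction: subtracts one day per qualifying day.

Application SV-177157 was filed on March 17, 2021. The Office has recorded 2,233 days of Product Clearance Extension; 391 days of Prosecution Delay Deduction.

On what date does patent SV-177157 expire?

2043-03-02

Base term: filing date + 18 years → 17 March 2039.
Product Clearance Extension: 2233 days claimed exceeds the 1837-day cap, so +1837 days → 27 March 2044.
Prosecution Delay Deduction: −391 days → 2 March 2043.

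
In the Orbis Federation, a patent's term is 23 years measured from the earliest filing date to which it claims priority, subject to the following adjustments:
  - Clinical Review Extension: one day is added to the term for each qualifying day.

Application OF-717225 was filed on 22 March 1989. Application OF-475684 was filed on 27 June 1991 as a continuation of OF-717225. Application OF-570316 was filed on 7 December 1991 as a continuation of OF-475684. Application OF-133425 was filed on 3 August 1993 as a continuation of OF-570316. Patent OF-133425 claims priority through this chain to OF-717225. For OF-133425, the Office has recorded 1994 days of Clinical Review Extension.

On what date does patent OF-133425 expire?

Earliest priority filing: 22 March 1989.
Base term: 22 March 1989 + 23 years → 22 March 2012.
Clinical Review Extension: +1994 days → 6 September 2017.

September 6, 2017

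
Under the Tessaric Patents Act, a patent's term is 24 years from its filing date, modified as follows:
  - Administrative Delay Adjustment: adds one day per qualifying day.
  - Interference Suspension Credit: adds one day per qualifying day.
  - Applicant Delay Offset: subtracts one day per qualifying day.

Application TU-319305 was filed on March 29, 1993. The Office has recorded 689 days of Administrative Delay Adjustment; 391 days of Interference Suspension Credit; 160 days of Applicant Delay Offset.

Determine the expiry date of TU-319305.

Base term: filing date + 24 years → 29 March 2017.
Administrative Delay Adjustment: +689 days → 16 February 2019.
Interference Suspension Credit: +391 days → 13 March 2020.
Applicant Delay Offset: −160 days → 5 October 2019.

2019-10-05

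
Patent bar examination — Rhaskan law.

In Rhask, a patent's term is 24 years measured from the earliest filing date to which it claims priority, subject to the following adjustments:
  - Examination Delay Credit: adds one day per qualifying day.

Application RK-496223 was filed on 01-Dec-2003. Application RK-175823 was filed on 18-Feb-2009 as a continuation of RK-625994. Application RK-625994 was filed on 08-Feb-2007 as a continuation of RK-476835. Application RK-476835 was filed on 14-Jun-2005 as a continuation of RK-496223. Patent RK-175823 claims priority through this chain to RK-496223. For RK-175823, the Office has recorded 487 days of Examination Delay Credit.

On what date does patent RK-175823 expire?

April 1, 2029

Earliest priority filing: 1 December 2003.
Base term: 1 December 2003 + 24 years → 1 December 2027.
Examination Delay Credit: +487 days → 1 April 2029.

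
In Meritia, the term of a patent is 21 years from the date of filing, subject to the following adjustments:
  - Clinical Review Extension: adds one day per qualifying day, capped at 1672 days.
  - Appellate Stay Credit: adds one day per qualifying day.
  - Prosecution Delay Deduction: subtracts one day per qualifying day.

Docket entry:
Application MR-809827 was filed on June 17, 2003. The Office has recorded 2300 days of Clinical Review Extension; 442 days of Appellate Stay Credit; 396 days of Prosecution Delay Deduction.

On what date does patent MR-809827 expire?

2029-03-01

Base term: filing date + 21 years → 17 June 2024.
Clinical Review Extension: 2300 days claimed exceeds the 1672-day cap, so +1672 days → 14 January 2029.
Appellate Stay Credit: +442 days → 1 April 2030.
Prosecution Delay Deduction: −396 days → 1 March 2029.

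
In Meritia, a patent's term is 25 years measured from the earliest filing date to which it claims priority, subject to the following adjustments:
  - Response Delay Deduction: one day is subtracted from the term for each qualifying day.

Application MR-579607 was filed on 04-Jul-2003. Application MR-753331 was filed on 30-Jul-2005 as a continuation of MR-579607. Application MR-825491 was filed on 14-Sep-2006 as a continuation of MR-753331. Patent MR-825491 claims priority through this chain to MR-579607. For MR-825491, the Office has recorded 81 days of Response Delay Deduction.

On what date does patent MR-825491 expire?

April 14, 2028

Earliest priority filing: 4 July 2003.
Base term: 4 July 2003 + 25 years → 4 July 2028.
Response Delay Deduction: −81 days → 14 April 2028.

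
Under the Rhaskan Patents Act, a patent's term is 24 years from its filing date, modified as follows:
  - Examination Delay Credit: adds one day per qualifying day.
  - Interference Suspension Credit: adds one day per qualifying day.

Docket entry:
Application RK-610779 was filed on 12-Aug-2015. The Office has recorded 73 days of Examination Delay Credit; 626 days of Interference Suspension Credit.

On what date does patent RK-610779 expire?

Base term: filing date + 24 years → 12 August 2039.
Examination Delay Credit: +73 days → 24 October 2039.
Interference Suspension Credit: +626 days → 11 July 2041.

2041-07-11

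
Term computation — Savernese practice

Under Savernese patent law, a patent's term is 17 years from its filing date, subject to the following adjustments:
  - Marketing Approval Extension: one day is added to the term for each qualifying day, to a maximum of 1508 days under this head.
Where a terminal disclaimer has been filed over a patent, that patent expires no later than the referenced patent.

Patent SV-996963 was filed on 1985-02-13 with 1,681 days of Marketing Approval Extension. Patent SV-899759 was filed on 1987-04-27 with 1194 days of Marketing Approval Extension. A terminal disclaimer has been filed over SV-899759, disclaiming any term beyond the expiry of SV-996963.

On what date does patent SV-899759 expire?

2006-04-01

Natural term of SV-899759:
  Base: filing + 17 years → 27 April 2004.
  Marketing Approval Extension: 1194 days (within the 1508-day cap) → +1194 days → 4 August 2007.
Expiry of referenced patent SV-996963:
  Base: filing + 17 years → 13 February 2002.
  Marketing Approval Extension: 1681 days claimed exceeds the 1508-day cap, so +1508 days → 1 April 2006.
Terminal disclaimer: SV-899759 expires on the earlier of 4 August 2007 and 1 April 2006.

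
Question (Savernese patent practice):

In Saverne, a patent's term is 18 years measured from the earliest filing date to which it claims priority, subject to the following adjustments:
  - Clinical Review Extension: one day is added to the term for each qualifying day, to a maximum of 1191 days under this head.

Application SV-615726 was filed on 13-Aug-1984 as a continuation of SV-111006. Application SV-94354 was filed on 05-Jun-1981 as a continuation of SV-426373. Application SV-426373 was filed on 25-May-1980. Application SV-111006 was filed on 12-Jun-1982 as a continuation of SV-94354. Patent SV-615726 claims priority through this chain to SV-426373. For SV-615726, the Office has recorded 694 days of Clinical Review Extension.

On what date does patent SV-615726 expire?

April 18, 2000

Earliest priority filing: 25 May 1980.
Base term: 25 May 1980 + 18 years → 25 May 1998.
Clinical Review Extension: 694 days (within the 1191-day cap) → +694 days → 18 April 2000.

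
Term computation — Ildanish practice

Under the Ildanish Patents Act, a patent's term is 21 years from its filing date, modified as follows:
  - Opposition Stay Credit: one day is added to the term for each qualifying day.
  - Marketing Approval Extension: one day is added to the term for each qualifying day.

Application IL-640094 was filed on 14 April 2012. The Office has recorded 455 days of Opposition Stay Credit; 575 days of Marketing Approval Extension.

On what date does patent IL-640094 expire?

2036-02-08

Base term: filing date + 21 years → 14 April 2033.
Opposition Stay Credit: +455 days → 13 July 2034.
Marketing Approval Extension: +575 days → 8 February 2036.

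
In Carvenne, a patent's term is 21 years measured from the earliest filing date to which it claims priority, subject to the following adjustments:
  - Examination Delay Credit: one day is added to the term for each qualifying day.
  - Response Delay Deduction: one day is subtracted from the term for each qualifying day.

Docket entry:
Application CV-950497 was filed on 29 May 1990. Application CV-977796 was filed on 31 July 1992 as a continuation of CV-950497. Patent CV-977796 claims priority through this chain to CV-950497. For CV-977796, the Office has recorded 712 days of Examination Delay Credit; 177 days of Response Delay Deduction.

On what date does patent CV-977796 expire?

2012-11-14

Earliest priority filing: 29 May 1990.
Base term: 29 May 1990 + 21 years → 29 May 2011.
Examination Delay Credit: +712 days → 10 May 2013.
Response Delay Deduction: −177 days → 14 November 2012.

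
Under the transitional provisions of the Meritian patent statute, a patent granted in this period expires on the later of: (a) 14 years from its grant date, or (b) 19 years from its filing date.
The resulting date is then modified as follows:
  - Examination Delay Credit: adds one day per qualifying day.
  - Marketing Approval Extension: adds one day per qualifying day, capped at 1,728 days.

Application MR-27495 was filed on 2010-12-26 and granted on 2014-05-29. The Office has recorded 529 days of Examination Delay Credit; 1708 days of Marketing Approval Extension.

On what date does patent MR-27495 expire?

February 10, 2036

(a) grant + 14 years → 29 May 2028.
(b) filing + 19 years → 26 December 2029.
Later of the two: 26 December 2029.
Examination Delay Credit: +529 days → 8 June 2031.
Marketing Approval Extension: 1708 days (within the 1728-day cap) → +1708 days → 10 February 2036.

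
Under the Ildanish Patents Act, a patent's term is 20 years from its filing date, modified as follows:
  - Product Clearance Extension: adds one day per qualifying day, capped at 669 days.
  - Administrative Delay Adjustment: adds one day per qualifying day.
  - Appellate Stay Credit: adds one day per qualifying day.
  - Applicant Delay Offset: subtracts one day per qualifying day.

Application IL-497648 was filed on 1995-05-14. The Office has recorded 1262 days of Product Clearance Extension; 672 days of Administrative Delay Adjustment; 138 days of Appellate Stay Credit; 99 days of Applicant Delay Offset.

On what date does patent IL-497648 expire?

Base term: filing date + 20 years → 14 May 2015.
Product Clearance Extension: 1262 days claimed exceeds the 669-day cap, so +669 days → 13 March 2017.
Administrative Delay Adjustment: +672 days → 14 January 2019.
Appellate Stay Credit: +138 days → 1 June 2019.
Applicant Delay Offset: −99 days → 22 February 2019.

2019-02-22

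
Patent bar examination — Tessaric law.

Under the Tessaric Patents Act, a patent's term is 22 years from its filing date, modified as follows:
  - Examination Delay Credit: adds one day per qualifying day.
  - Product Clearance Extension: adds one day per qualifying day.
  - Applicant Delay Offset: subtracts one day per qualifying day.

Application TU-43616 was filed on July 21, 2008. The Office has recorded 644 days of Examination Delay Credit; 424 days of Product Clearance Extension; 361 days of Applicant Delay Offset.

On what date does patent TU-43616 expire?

June 27, 2032

Base term: filing date + 22 years → 21 July 2030.
Examination Delay Credit: +644 days → 25 April 2032.
Product Clearance Extension: +424 days → 23 June 2033.
Applicant Delay Offset: −361 days → 27 June 2032.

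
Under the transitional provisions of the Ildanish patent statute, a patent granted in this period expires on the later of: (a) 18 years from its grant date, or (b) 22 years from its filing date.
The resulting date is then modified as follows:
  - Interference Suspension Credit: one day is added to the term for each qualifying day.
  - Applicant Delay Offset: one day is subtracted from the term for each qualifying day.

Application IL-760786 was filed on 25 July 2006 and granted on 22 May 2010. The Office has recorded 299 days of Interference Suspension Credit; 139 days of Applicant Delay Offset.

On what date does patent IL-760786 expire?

2029-01-01

(a) grant + 18 years → 22 May 2028.
(b) filing + 22 years → 25 July 2028.
Later of the two: 25 July 2028.
Interference Suspension Credit: +299 days → 20 May 2029.
Applicant Delay Offset: −139 days → 1 January 2029.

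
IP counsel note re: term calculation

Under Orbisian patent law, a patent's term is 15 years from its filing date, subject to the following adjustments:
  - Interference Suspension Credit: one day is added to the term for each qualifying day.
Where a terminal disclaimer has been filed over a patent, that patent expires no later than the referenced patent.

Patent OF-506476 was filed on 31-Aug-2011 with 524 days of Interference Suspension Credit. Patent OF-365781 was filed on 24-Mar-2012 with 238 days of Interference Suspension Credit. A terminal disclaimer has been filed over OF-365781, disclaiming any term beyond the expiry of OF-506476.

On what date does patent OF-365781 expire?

Natural term of OF-365781:
  Base: filing + 15 years → 24 March 2027.
  Interference Suspension Credit: +238 days → 17 November 2027.
Expiry of referenced patent OF-506476:
  Base: filing + 15 years → 31 August 2026.
  Interference Suspension Credit: +524 days → 6 February 2028.
Terminal disclaimer: OF-365781 expires on the earlier of 17 November 2027 and 6 February 2028.

November 17, 2027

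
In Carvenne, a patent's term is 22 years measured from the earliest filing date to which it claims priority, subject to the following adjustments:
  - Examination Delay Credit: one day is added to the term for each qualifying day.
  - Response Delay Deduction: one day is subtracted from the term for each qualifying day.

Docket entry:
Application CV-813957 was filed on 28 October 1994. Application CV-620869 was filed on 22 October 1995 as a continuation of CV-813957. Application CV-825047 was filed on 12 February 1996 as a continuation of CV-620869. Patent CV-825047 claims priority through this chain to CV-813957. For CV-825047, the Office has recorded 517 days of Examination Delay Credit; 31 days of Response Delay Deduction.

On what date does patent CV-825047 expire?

Earliest priority filing: 28 October 1994.
Base term: 28 October 1994 + 22 years → 28 October 2016.
Examination Delay Credit: +517 days → 29 March 2018.
Response Delay Deduction: −31 days → 26 February 2018.

2018-02-26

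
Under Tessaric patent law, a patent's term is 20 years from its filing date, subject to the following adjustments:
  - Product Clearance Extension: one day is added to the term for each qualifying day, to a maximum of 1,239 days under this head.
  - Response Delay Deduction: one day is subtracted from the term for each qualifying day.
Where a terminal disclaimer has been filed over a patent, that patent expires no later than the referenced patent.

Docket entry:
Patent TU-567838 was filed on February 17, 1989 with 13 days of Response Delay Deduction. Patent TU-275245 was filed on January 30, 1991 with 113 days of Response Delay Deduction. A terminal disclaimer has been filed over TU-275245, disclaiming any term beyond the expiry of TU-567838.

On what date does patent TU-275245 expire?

Natural term of TU-275245:
  Base: filing + 20 years → 30 January 2011.
  Response Delay Deduction: −113 days → 9 October 2010.
Expiry of referenced patent TU-567838:
  Base: filing + 20 years → 17 February 2009.
  Response Delay Deduction: −13 days → 4 February 2009.
Terminal disclaimer: TU-275245 expires on the earlier of 9 October 2010 and 4 February 2009.

February 4, 2009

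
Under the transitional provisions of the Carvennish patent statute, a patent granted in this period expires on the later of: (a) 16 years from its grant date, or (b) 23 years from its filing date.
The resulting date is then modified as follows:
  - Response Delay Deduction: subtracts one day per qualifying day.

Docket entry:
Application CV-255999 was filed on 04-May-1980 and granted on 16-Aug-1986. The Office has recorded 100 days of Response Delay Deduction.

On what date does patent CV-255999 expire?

(a) grant + 16 years → 16 August 2002.
(b) filing + 23 years → 4 May 2003.
Later of the two: 4 May 2003.
Response Delay Deduction: −100 days → 24 January 2003.

January 24, 2003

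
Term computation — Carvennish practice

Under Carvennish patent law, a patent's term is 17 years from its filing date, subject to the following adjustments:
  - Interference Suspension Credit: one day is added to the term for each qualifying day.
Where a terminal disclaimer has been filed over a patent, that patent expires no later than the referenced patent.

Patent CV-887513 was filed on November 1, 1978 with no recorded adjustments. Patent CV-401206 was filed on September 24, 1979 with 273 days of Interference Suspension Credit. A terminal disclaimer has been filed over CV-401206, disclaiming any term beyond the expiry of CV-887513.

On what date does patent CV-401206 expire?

Natural term of CV-401206:
  Base: filing + 17 years → 24 September 1996.
  Interference Suspension Credit: +273 days → 24 June 1997.
Expiry of referenced patent CV-887513:
  Base: filing + 17 years → 1 November 1995.
Terminal disclaimer: CV-401206 expires on the earlier of 24 June 1997 and 1 November 1995.

November 1, 1995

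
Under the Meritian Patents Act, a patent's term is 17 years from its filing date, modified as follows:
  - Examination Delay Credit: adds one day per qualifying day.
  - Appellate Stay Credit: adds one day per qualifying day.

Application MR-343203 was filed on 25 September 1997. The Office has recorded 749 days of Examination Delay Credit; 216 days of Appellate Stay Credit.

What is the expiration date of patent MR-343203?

Base term: filing date + 17 years → 25 September 2014.
Examination Delay Credit: +749 days → 13 October 2016.
Appellate Stay Credit: +216 days → 17 May 2017.

May 17, 2017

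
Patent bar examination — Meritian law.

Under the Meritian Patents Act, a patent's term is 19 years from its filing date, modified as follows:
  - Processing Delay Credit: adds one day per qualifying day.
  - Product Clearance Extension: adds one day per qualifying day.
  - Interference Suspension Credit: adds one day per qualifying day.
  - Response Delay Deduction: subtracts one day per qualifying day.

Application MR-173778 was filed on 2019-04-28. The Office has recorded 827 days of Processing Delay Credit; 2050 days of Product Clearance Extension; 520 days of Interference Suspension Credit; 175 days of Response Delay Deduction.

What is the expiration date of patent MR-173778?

February 22, 2047

Base term: filing date + 19 years → 28 April 2038.
Processing Delay Credit: +827 days → 2 August 2040.
Product Clearance Extension: +2050 days → 14 March 2046.
Interference Suspension Credit: +520 days → 16 August 2047.
Response Delay Deduction: −175 days → 22 February 2047.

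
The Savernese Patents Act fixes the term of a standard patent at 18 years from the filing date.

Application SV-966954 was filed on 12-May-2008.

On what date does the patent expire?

May 12, 2026

Filing date + 18 years → 12 May 2026.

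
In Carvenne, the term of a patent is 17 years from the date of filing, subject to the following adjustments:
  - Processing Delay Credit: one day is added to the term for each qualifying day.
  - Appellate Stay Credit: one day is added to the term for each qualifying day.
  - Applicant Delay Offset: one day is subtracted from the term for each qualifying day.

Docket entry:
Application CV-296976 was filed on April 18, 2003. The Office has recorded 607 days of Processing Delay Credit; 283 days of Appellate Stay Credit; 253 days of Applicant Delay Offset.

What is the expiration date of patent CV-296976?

Base term: filing date + 17 years → 18 April 2020.
Processing Delay Credit: +607 days → 16 December 2021.
Appellate Stay Credit: +283 days → 25 September 2022.
Applicant Delay Offset: −253 days → 15 January 2022.

2022-01-15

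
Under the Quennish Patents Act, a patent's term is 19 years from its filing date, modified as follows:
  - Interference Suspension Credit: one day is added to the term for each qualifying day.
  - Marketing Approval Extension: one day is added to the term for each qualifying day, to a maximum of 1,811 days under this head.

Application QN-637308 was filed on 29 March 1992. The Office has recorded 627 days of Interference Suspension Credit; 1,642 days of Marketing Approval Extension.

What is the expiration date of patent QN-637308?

2017-06-14

Base term: filing date + 19 years → 29 March 2011.
Interference Suspension Credit: +627 days → 15 December 2012.
Marketing Approval Extension: 1642 days (within the 1811-day cap) → +1642 days → 14 June 2017.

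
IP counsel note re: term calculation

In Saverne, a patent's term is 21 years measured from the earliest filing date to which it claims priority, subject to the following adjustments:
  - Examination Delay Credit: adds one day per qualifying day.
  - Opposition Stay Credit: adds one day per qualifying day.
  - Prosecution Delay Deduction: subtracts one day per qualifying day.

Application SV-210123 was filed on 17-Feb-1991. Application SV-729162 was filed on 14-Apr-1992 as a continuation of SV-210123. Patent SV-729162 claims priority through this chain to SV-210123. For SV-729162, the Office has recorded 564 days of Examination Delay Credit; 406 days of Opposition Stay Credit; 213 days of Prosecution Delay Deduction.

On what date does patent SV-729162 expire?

March 15, 2014

Earliest priority filing: 17 February 1991.
Base term: 17 February 1991 + 21 years → 17 February 2012.
Examination Delay Credit: +564 days → 3 September 2013.
Opposition Stay Credit: +406 days → 14 October 2014.
Prosecution Delay Deduction: −213 days → 15 March 2014.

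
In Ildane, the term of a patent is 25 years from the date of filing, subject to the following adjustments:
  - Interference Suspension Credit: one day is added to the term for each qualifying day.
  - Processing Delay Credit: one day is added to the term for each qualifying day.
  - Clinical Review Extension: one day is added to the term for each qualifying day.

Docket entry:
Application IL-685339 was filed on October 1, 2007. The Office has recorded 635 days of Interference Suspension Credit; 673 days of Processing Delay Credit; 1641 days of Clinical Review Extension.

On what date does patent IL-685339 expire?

Base term: filing date + 25 years → 1 October 2032.
Interference Suspension Credit: +635 days → 28 June 2034.
Processing Delay Credit: +673 days → 1 May 2036.
Clinical Review Extension: +1641 days → 28 October 2040.

October 28, 2040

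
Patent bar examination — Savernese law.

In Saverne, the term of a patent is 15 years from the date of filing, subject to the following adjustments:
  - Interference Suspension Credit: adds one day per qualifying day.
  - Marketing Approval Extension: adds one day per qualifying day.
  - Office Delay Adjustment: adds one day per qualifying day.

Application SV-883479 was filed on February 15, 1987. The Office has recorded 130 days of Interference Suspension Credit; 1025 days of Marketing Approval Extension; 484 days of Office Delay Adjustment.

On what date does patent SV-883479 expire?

August 12, 2006

Base term: filing date + 15 years → 15 February 2002.
Interference Suspension Credit: +130 days → 25 June 2002.
Marketing Approval Extension: +1025 days → 15 April 2005.
Office Delay Adjustment: +484 days → 12 August 2006.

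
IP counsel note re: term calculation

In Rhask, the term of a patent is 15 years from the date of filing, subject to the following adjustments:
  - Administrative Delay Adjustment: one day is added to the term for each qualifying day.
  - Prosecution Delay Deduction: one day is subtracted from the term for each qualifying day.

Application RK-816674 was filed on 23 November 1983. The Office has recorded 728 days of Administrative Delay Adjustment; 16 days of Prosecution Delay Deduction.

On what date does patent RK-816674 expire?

2000-11-04

Base term: filing date + 15 years → 23 November 1998.
Administrative Delay Adjustment: +728 days → 20 November 2000.
Prosecution Delay Deduction: −16 days → 4 November 2000.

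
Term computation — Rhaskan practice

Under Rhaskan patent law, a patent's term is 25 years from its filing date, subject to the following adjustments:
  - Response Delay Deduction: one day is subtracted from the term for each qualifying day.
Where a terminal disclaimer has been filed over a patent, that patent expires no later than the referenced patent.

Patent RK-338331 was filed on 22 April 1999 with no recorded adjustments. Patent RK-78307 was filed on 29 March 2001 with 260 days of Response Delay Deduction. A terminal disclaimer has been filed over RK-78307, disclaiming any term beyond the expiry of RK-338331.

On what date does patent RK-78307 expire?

April 22, 2024

Natural term of RK-78307:
  Base: filing + 25 years → 29 March 2026.
  Response Delay Deduction: −260 days → 12 July 2025.
Expiry of referenced patent RK-338331:
  Base: filing + 25 years → 22 April 2024.
Terminal disclaimer: RK-78307 expires on the earlier of 12 July 2025 and 22 April 2024.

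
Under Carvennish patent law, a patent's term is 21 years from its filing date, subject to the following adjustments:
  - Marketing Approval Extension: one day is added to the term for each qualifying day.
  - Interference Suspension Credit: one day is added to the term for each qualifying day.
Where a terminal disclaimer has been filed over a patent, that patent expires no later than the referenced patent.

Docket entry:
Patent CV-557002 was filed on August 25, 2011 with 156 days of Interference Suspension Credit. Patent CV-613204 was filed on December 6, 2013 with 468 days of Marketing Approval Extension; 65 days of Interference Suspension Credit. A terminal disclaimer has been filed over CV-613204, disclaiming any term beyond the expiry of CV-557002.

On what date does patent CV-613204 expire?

2033-01-28

Natural term of CV-613204:
  Base: filing + 21 years → 6 December 2034.
  Marketing Approval Extension: +468 days → 18 March 2036.
  Interference Suspension Credit: +65 days → 22 May 2036.
Expiry of referenced patent CV-557002:
  Base: filing + 21 years → 25 August 2032.
  Interference Suspension Credit: +156 days → 28 January 2033.
Terminal disclaimer: CV-613204 expires on the earlier of 22 May 2036 and 28 January 2033.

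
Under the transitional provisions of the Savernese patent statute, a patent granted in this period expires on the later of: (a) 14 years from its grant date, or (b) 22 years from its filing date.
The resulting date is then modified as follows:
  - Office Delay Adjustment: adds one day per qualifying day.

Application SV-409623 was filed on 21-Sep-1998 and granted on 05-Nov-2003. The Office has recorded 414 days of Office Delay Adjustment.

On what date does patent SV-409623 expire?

November 9, 2021

(a) grant + 14 years → 5 November 2017.
(b) filing + 22 years → 21 September 2020.
Later of the two: 21 September 2020.
Office Delay Adjustment: +414 days → 9 November 2021.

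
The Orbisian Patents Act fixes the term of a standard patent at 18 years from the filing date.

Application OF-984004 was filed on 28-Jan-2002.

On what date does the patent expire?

Filing date + 18 years → 28 January 2020.

January 28, 2020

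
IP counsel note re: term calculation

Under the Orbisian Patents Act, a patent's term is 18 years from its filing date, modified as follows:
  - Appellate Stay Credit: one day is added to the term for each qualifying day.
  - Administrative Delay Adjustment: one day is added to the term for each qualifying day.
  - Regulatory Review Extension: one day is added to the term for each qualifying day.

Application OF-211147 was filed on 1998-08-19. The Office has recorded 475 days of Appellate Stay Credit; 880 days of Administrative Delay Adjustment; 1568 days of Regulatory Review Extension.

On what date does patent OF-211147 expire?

August 20, 2024

Base term: filing date + 18 years → 19 August 2016.
Appellate Stay Credit: +475 days → 7 December 2017.
Administrative Delay Adjustment: +880 days → 5 May 2020.
Regulatory Review Extension: +1568 days → 20 August 2024.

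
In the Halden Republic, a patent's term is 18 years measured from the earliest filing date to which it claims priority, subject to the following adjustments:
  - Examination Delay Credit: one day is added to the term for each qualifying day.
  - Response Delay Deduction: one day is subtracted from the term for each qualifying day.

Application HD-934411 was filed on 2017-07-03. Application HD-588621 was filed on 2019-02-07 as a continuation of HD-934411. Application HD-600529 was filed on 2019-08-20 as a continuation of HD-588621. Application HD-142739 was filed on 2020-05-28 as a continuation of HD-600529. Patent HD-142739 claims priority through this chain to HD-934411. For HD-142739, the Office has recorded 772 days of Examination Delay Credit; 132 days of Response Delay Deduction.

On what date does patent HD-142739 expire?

Earliest priority filing: 3 July 2017.
Base term: 3 July 2017 + 18 years → 3 July 2035.
Examination Delay Credit: +772 days → 13 August 2037.
Response Delay Deduction: −132 days → 3 April 2037.

2037-04-03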